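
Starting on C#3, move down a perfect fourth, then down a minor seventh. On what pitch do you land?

Down a perfect fourth from C#3: G#2 (5 semitones down).
Down a minor seventh from G#2: A#1 (10 semitones down).

A#1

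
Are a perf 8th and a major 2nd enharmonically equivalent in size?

12 semitones (perfect octave) vs 2 semitones (major second): not equal.

No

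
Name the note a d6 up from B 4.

G-flat 5

Counting six letter names up from B lands on G.
Moving 7 semitones up from B4 (the size of a diminished sixth) reaches Gb5.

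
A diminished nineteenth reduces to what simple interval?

Each octave removed subtracts seven from the number: 19 − 14 = 5.
So a diminished nineteenth is 2 octaves plus a diminished fifth. The quality is unchanged.

d5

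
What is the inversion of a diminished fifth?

A4

Inverted interval numbers add to nine, so a fifth pairs with a fourth (5 + 4 = 9).
Quality inverts too: diminished becomes augmented. That makes the inversion an augmented fourth.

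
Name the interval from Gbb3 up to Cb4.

augmented 4th

G to C spans four letter names (G-A-B-C): a fourth.
Gbb3 to Cb4 spans 6 semitones — one semitone wider than the perfect fourth (5) — giving an augmented fourth.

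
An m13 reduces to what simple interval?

Subtracting seven from the interval number removes an octave: 13 − 7 = 6.
So a minor thirteenth is an octave plus a minor sixth. The quality is unchanged.

minor 6th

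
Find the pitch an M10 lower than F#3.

Counting three letter names plus an octave down from F lands on D.
Moving 16 semitones down from F#3 (the size of a major tenth) reaches D2.

D2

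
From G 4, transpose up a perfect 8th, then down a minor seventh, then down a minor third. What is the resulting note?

F sharp 4

A perfect octave up from G4 is G5.
A minor seventh down from G5 is A4.
A minor third down from A4 is F#4.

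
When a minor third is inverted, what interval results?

major 6th

Interval numbers invert to sum to nine: 3 + 6 = 9, so a third inverts to a sixth.
Quality inverts too: minor becomes major. That makes the inversion a major sixth.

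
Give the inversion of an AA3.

Interval numbers invert to sum to nine: 3 + 6 = 9, so a third inverts to a sixth.
And doubly augmented becomes doubly diminished under inversion, so we get a doubly diminished sixth.

doubly diminished sixth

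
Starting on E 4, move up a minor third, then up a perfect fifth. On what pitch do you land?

A minor third up from E4 is G4.
G4 up a perfect fifth → D5 (7 semitones).

D 5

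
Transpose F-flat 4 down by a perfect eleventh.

Counting four letter names plus an octave down from F lands on C.
A perfect eleventh spans 17 semitones, so from Fb4 the target pitch is Cb3.

C-flat 3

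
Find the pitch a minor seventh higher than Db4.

Seven letter names up from D: C.
A minor seventh spans 10 semitones, so from Db4 the target pitch is Cb5.

Cb5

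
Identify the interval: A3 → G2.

M9

Descending from A3 to G2 is the same interval as ascending G2 to A3.
G to A spans two letter names (G-A), plus an octave: a ninth.
The major ninth spans 14 semitones, and G2 to A3 is exactly 14 semitones — so this is a major ninth.
(Equivalently, a compound major second: a major second plus an octave.)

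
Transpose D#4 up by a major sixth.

B#4

Counting six letter names up from D lands on B.
A major sixth spans 9 semitones, so from D#4 the target pitch is B#4.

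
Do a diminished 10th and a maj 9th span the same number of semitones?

Yes

A diminished tenth = 14 semitones = a major ninth; enharmonically equal.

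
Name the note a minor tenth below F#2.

Three letters down from F (plus an octave) reaches D.
Moving 15 semitones down from F#2 (the size of a minor tenth) reaches D#1.

D#1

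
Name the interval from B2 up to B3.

B to B is the same letter name, plus an octave — that makes it an octave of some quality.
The perfect octave spans 12 semitones, and B2 to B3 is exactly 12 semitones — so this is a perfect octave.

P8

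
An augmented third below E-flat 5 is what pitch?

C-double-flat 5

Three letter names down from E: C.
An augmented third spans 5 semitones, so from Eb5 the target pitch is Cbb5.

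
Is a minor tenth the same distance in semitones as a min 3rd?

A minor tenth spans 15 semitones; a minor third spans 3 semitones. They differ by 12.

No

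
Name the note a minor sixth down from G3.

The sixth takes the letter from G down to B.
A minor sixth is 8 semitones; 8 semitones down from G3 gives B2.

B2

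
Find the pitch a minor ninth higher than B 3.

The ninth's letter: B up two letter names plus an octave → C.
A minor ninth spans 13 semitones, so from B3 the target pitch is C5.

C 5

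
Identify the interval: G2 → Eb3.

minor sixth

G to E spans six letter names (G-A-B-C-D-E): a sixth.
A major sixth would be 9 semitones, but G2 to Eb3 is 8 — one semitone narrower, making it a minor sixth.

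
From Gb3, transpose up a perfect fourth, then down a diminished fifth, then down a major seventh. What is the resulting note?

Gb2

A perfect fourth up from Gb3 is Cb4.
Cb4 down a diminished fifth → F3 (6 semitones).
A major seventh down from F3 is Gb2.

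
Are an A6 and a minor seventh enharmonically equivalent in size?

Both span 10 semitones: an augmented sixth and a minor seventh are the same chromatic distance.

Yes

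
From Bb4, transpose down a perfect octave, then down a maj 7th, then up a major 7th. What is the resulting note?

Down a perfect octave from Bb4: Bb3 (12 semitones down).
Bb3 down a major seventh → Cb3 (11 semitones).
Cb3 up a major seventh → Bb3 (11 semitones).

Bb3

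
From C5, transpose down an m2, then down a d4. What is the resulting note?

A minor second down from C5 is B4.
A diminished fourth down from B4 is F##4.

F##4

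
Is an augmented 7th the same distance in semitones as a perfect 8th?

Yes

An augmented seventh = 12 semitones = a perfect octave; enharmonically equal.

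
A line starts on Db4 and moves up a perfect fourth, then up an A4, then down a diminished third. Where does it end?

A perfect fourth up from Db4 is Gb4.
Up an augmented fourth from Gb4: C5 (6 semitones up).
C5 down a diminished third → A#4 (2 semitones).

A#4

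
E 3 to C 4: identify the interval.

E to C spans six letter names (E-F-G-A-B-C): a sixth.
E3 to C4 is 8 semitones, a half step short of the major sixth (9), so this is minor.

m6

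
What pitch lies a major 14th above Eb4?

Counting seven letter names plus an octave up from E lands on D.
Moving 23 semitones up from Eb4 (the size of a major fourteenth) reaches D6.

D6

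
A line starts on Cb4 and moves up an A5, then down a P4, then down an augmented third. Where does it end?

An augmented fifth up from Cb4 is G4.
Down a perfect fourth from G4: D4 (5 semitones down).
Down an augmented third from D4: Bbb3 (5 semitones down).

Bbb3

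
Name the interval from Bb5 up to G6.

major 6th

B to G spans six letter names (B-C-D-E-F-G), so the interval is some kind of sixth.
Bb5 to G6 is 9 semitones, matching the major sixth exactly, so the quality is major.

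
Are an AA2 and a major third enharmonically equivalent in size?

Yes

A doubly augmented second spans 4 semitones, and a major third also spans 4 semitones — they're enharmonic.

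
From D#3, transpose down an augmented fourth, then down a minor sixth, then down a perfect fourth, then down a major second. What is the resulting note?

F#1

Down an augmented fourth from D#3: A2 (6 semitones down).
Down a minor sixth from A2: C#2 (8 semitones down).
Down a perfect fourth from C#2: G#1 (5 semitones down).
A major second down from G#1 is F#1.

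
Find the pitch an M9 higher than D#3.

The ninth's letter: D up two letter names plus an octave → E.
A major ninth is 14 semitones; 14 semitones up from D#3 gives E#4.

E#4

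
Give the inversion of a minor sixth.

Interval numbers invert to sum to nine: 6 + 3 = 9, so a sixth inverts to a third.
And minor becomes major under inversion, so we get a major third.

M3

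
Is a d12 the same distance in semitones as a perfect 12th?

18 semitones (diminished twelfth) vs 19 semitones (perfect twelfth): not equal.

No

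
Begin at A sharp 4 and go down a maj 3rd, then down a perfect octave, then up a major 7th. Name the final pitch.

Down a major third from A#4: F#4 (4 semitones down).
Down a perfect octave from F#4: F#3 (12 semitones down).
A major seventh up from F#3 is E#4.

E sharp 4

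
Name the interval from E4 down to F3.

Descending from E4 to F3 is the same interval as ascending F3 to E4.
F to E spans seven letter names (F-G-A-B-C-D-E): a seventh.
F3 to E4 is 11 semitones, matching the major seventh exactly, so the quality is major.

major 7th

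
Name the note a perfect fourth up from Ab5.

Counting four letter names up from A lands on D.
A perfect fourth spans 5 semitones, so from Ab5 the target pitch is Db6.

Db6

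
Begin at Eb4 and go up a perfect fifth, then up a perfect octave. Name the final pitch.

A perfect fifth up from Eb4 is Bb4.
Up a perfect octave from Bb4: Bb5 (12 semitones up).

Bb5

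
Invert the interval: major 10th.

m6

First reduce the compound major tenth to its simple form, a major third.
Interval numbers invert to sum to nine: 3 + 6 = 9, so a third inverts to a sixth.
And major becomes minor under inversion, so we get a minor sixth.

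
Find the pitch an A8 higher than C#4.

C##5

An octave keeps the letter name C, an octave up from C.
An augmented octave is 13 semitones; 13 semitones up from C#4 gives C##5.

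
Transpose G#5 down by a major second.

The second takes the letter from G down to F.
Moving 2 semitones down from G#5 (the size of a major second) reaches F#5.

F#5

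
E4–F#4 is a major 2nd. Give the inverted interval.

The rule of nine gives the new number: 9 − 2 = 7, so a second becomes a seventh.
And major becomes minor under inversion, so we get a minor seventh.

minor 7th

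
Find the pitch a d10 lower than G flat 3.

The tenth's letter: G down three letter names plus an octave → E.
Moving 14 semitones down from Gb3 (the size of a diminished tenth) reaches E2.

E 2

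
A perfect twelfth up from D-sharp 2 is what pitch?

A-sharp 3

The twelfth's letter: D up five letter names plus an octave → A.
A perfect twelfth spans 19 semitones, so from D#2 the target pitch is A#3.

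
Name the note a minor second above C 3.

The second takes the letter from C up to D.
A minor second spans 1 semitone, so from C3 the target pitch is Db3.

D flat 3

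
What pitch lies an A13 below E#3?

Counting six letter names plus an octave down from E lands on G.
Moving 22 semitones down from E#3 (the size of an augmented thirteenth) reaches G1.

G1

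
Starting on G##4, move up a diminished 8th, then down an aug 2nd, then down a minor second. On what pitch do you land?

A diminished octave up from G##4 is G#5.
An augmented second down from G#5 is F5.
A minor second down from F5 is E5.

E5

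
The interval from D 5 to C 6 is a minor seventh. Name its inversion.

major second

The rule of nine gives the new number: 9 − 7 = 2, so a seventh becomes a second.
The quality also flips — minor becomes major — giving a major second.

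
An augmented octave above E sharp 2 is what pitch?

The letter stays E (same as the start), shifted an octave up.
An augmented octave is 13 semitones; 13 semitones up from E#2 gives E##3.

E double-sharp 3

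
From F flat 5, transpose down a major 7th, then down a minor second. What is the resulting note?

Fb5 down a major seventh → Gbb4 (11 semitones).
Gbb4 down a minor second → Fb4 (1 semitone).

F flat 4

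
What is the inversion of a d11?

augmented 5th

First reduce the compound diminished eleventh to its simple form, a diminished fourth.
Inverted interval numbers add to nine, so a fourth pairs with a fifth (4 + 5 = 9).
Quality inverts too: diminished becomes augmented. That makes the inversion an augmented fifth.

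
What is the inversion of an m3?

Interval numbers invert to sum to nine: 3 + 6 = 9, so a third inverts to a sixth.
The quality also flips — minor becomes major — giving a major sixth.

M6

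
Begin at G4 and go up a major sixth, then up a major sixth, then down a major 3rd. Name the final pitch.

A5

Up a major sixth from G4: E5 (9 semitones up).
E5 up a major sixth → C#6 (9 semitones).
A major third down from C#6 is A5.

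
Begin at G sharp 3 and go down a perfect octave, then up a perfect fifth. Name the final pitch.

A perfect octave down from G#3 is G#2.
G#2 up a perfect fifth → D#3 (7 semitones).

D sharp 3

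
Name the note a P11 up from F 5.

The eleventh's letter: F up four letter names plus an octave → B.
A perfect eleventh is 17 semitones; 17 semitones up from F5 gives Bb6.

B-flat 6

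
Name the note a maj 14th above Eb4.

D6

Seven letters up from E (plus an octave) reaches D.
A major fourteenth spans 23 semitones, so from Eb4 the target pitch is D6.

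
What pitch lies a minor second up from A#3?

Counting two letter names up from A lands on B.
A minor second is 1 semitone; 1 semitone up from A#3 gives B3.

B3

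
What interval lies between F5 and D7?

major 13th

F to D spans six letter names (F-G-A-B-C-D), plus an octave: a thirteenth.
Counting semitones, F5→D7 is 21, which is the major thirteenth.
(Equivalently, a compound major sixth: a major sixth plus an octave.)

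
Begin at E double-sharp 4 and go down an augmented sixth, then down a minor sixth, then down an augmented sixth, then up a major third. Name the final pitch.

E##4 down an augmented sixth → G#3 (10 semitones).
G#3 down a minor sixth → B#2 (8 semitones).
An augmented sixth down from B#2 is D2.
A major third up from D2 is F#2.

F sharp 2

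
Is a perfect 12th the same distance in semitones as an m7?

No

A perfect twelfth is 19 semitones but a minor seventh is 10 semitones — different sizes.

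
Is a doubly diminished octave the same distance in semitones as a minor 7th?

Yes

A doubly diminished octave = 10 semitones = a minor seventh; enharmonically equal.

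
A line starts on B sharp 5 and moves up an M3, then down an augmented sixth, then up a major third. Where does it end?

Up a major third from B#5: D##6 (4 semitones up).
D##6 down an augmented sixth → F#5 (10 semitones).
A major third up from F#5 is A#5.

A sharp 5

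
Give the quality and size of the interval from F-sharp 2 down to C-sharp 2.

Descending from F#2 to C#2 is the same interval as ascending C#2 to F#2.
C to F spans four letter names (C-D-E-F) — that makes it a fourth of some quality.
C#2 to F#2 is 5 semitones, matching the perfect fourth exactly, so the quality is perfect.

perfect fourth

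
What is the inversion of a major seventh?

minor 2nd

Interval numbers invert to sum to nine: 7 + 2 = 9, so a seventh inverts to a second.
The quality also flips — major becomes minor — giving a minor second.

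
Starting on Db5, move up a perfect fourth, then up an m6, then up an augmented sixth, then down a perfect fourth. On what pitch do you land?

Db5 up a perfect fourth → Gb5 (5 semitones).
A minor sixth up from Gb5 is Ebb6.
Ebb6 up an augmented sixth → C7 (10 semitones).
A perfect fourth down from C7 is G6.

G6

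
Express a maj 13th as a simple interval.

M6

Each octave removed subtracts seven from the number: 13 − 7 = 6.
That makes a major thirteenth a compound major sixth — an octave plus a major sixth.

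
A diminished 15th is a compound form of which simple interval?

d8

Take out an octave (7 from the number): 15 − 7 = 8.
So a diminished fifteenth is an octave plus a diminished octave. The quality is unchanged.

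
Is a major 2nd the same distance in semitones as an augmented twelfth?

2 semitones (major second) vs 20 semitones (augmented twelfth): not equal.

No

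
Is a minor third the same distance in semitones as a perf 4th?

3 semitones (minor third) vs 5 semitones (perfect fourth): not equal.

No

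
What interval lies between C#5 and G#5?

perfect fifth

C to G spans five letter names (C-D-E-F-G), so the interval is some kind of fifth.
Counting semitones, C#5→G#5 is 7, which is the perfect fifth.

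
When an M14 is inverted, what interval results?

minor 2nd

First reduce the compound major fourteenth to its simple form, a major seventh.
The rule of nine gives the new number: 9 − 7 = 2, so a seventh becomes a second.
Quality inverts too: major becomes minor. That makes the inversion a minor second.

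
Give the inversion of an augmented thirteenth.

d3

First reduce the compound augmented thirteenth to its simple form, an augmented sixth.
The rule of nine gives the new number: 9 − 6 = 3, so a sixth becomes a third.
The quality also flips — augmented becomes diminished — giving a diminished third.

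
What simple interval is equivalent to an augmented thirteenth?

Each octave removed subtracts seven from the number: 13 − 7 = 6.
That makes an augmented thirteenth a compound augmented sixth — an octave plus an augmented sixth.

A6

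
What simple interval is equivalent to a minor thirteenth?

Each octave removed subtracts seven from the number: 13 − 7 = 6.
That makes a minor thirteenth a compound minor sixth — an octave plus a minor sixth.

m6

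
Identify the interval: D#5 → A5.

d5

D to A spans five letter names (D-E-F-G-A) — that makes it a fifth of some quality.
The perfect fifth is 7 semitones; here we have 6, one semitone narrower: diminished.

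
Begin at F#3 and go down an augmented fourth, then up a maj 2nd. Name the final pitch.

F#3 down an augmented fourth → C3 (6 semitones).
C3 up a major second → D3 (2 semitones).

D3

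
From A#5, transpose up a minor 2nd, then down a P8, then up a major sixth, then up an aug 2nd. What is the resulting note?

A minor second up from A#5 is B5.
A perfect octave down from B5 is B4.
B4 up a major sixth → G#5 (9 semitones).
G#5 up an augmented second → A##5 (3 semitones).

A##5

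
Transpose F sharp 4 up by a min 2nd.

Two letter names up from F: G.
A minor second is 1 semitone; 1 semitone up from F#4 gives G4.

G 4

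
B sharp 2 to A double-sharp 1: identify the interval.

m9

Descending from B#2 to A##1 is the same interval as ascending A##1 to B#2.
A to B spans two letter names (A-B), plus an octave — that makes it a ninth of some quality.
A major ninth would be 14 semitones, but A##1 to B#2 is 13 — one semitone narrower, making it a minor ninth.
(Equivalently, a compound minor second: a minor second plus an octave.)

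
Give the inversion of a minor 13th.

M3

First reduce the compound minor thirteenth to its simple form, a minor sixth.
Interval numbers invert to sum to nine: 6 + 3 = 9, so a sixth inverts to a third.
The quality also flips — minor becomes major — giving a major third.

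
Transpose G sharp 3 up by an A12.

D double-sharp 5

The twelfth's letter: G up five letter names plus an octave → D.
An augmented twelfth spans 20 semitones, so from G#3 the target pitch is D##5.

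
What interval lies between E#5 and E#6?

perfect octave

E to E is the same letter name, plus an octave, so the interval is some kind of octave.
The perfect octave spans 12 semitones, and E#5 to E#6 is exactly 12 semitones — so this is a perfect octave.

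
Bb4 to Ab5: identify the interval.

minor seventh

B to A spans seven letter names (B-C-D-E-F-G-A) — that makes it a seventh of some quality.
A major seventh would be 11 semitones, but Bb4 to Ab5 is 10 — one semitone narrower, making it a minor seventh.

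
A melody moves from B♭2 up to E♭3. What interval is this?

B to E spans four letter names (B-C-D-E): a fourth.
Counting semitones, Bb2→Eb3 is 5, which is the perfect fourth.

P4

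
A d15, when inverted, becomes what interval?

First reduce the compound diminished fifteenth to its simple form, a diminished octave.
Interval numbers invert to sum to nine: 8 + 1 = 9, so an octave inverts to a unison.
Quality inverts too: diminished becomes augmented. That makes the inversion an augmented unison.

augmented 1st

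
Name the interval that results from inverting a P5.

P4

Interval numbers invert to sum to nine: 5 + 4 = 9, so a fifth inverts to a fourth.
Quality inverts too: perfect stays perfect. That makes the inversion a perfect fourth.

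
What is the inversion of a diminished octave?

Inverted interval numbers add to nine, so an octave pairs with a unison (8 + 1 = 9).
Quality inverts too: diminished becomes augmented. That makes the inversion an augmented unison.

augmented 1st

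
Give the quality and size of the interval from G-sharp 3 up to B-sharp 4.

major tenth

G to B spans three letter names (G-A-B), plus an octave, so the interval is some kind of tenth.
Counting semitones, G#3→B#4 is 16, which is the major tenth.
(Equivalently, a compound major third: a major third plus an octave.)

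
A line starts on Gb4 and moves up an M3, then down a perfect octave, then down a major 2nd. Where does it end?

Gb4 up a major third → Bb4 (4 semitones).
Bb4 down a perfect octave → Bb3 (12 semitones).
A major second down from Bb3 is Ab3.

Ab3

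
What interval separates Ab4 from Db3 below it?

Descending from Ab4 to Db3 is the same interval as ascending Db3 to Ab4.
D to A spans five letter names (D-E-F-G-A), plus an octave: a twelfth.
Counting semitones, Db3→Ab4 is 19, which is the perfect twelfth.
(Equivalently, a compound perfect fifth: a perfect fifth plus an octave.)

perfect 12th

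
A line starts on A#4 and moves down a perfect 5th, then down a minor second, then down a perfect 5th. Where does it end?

Down a perfect fifth from A#4: D#4 (7 semitones down).
D#4 down a minor second → C##4 (1 semitone).
C##4 down a perfect fifth → F##3 (7 semitones).

F##3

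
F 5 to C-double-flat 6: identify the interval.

F to C spans five letter names (F-G-A-B-C) — that makes it a fifth of some quality.
The perfect fifth is 7 semitones; here we have 5, two semitones narrower: doubly diminished.

dd5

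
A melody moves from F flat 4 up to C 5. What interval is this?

augmented 5th

F to C spans five letter names (F-G-A-B-C): a fifth.
A perfect fifth would be 7 semitones; Fb4 to C5 is 8, one semitone wider, so the interval is augmented.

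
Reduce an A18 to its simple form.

augmented fourth

Each octave removed subtracts seven from the number: 18 − 14 = 4.
So an augmented eighteenth is 2 octaves plus an augmented fourth. The quality is unchanged.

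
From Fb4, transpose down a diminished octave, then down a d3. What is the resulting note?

A diminished octave down from Fb4 is F3.
Down a diminished third from F3: D#3 (2 semitones down).

D#3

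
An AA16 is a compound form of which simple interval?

Take out 2 octaves (14 from the number): 16 − 14 = 2.
So a doubly augmented sixteenth is 2 octaves plus a doubly augmented second. The quality is unchanged.

doubly augmented 2nd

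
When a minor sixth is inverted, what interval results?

Inverted interval numbers add to nine, so a sixth pairs with a third (6 + 3 = 9).
The quality also flips — minor becomes major — giving a major third.

major 3rd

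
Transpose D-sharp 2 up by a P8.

The letter stays D (same as the start), shifted an octave up.
A perfect octave is 12 semitones; 12 semitones up from D#2 gives D#3.

D-sharp 3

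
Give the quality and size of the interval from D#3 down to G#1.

Descending from D#3 to G#1 is the same interval as ascending G#1 to D#3.
G to D spans five letter names (G-A-B-C-D), plus an octave: a twelfth.
Counting semitones, G#1→D#3 is 19, which is the perfect twelfth.
(Equivalently, a compound perfect fifth: a perfect fifth plus an octave.)

perfect twelfth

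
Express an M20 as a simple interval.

Take out 2 octaves (14 from the number): 20 − 14 = 6.
Quality carries through unchanged, so the simple form is a major sixth.

M6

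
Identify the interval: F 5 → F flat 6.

diminished octave

F to F is the same letter name, plus an octave — that makes it an octave of some quality.
The perfect octave is 12 semitones; here we have 11, one semitone narrower: diminished.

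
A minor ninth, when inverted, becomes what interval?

First reduce the compound minor ninth to its simple form, a minor second.
The rule of nine gives the new number: 9 − 2 = 7, so a second becomes a seventh.
The quality also flips — minor becomes major — giving a major seventh.

major seventh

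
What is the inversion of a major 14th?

First reduce the compound major fourteenth to its simple form, a major seventh.
Inverted interval numbers add to nine, so a seventh pairs with a second (7 + 2 = 9).
And major becomes minor under inversion, so we get a minor second.

minor 2nd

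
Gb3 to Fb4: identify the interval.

minor 7th

G to F spans seven letter names (G-A-B-C-D-E-F): a seventh.
Gb3 to Fb4 is 10 semitones, a half step short of the major seventh (11), so this is minor.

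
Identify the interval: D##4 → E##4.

D to E spans two letter names (D-E) — that makes it a second of some quality.
The major second spans 2 semitones, and D##4 to E##4 is exactly 2 semitones — so this is a major second.

major 2nd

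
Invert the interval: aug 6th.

Inverted interval numbers add to nine, so a sixth pairs with a third (6 + 3 = 9).
And augmented becomes diminished under inversion, so we get a diminished third.

diminished third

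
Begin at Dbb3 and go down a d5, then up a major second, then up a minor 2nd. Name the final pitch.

Bbb2

Dbb3 down a diminished fifth → Gb2 (6 semitones).
A major second up from Gb2 is Ab2.
A minor second up from Ab2 is Bbb2.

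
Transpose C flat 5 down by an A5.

F double-flat 4

Five letter names down from C: F.
An augmented fifth is 8 semitones; 8 semitones down from Cb5 gives Fbb4.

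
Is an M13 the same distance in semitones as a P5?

21 semitones (major thirteenth) vs 7 semitones (perfect fifth): not equal.

No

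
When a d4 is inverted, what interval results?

Interval numbers invert to sum to nine: 4 + 5 = 9, so a fourth inverts to a fifth.
The quality also flips — diminished becomes augmented — giving an augmented fifth.

augmented fifth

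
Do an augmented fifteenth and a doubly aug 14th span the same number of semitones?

An augmented fifteenth = 25 semitones = a doubly augmented fourteenth; enharmonically equal.

Yes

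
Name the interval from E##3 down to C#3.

Descending from E##3 to C#3 is the same interval as ascending C#3 to E##3.
C to E spans three letter names (C-D-E): a third.
C#3 to E##3 spans 5 semitones — one semitone wider than the major third (4) — giving an augmented third.

augmented third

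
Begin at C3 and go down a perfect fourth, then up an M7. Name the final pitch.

F#3

Down a perfect fourth from C3: G2 (5 semitones down).
G2 up a major seventh → F#3 (11 semitones).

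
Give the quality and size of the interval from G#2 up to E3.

minor sixth

G to E spans six letter names (G-A-B-C-D-E) — that makes it a sixth of some quality.
G#2 to E3 is 8 semitones, a half step short of the major sixth (9), so this is minor.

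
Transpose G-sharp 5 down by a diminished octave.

An octave keeps the letter name G, an octave down from G.
A diminished octave spans 11 semitones, so from G#5 the target pitch is G##4.

G-double-sharp 4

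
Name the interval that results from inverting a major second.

minor seventh

Inverted interval numbers add to nine, so a second pairs with a seventh (2 + 7 = 9).
The quality also flips — major becomes minor — giving a minor seventh.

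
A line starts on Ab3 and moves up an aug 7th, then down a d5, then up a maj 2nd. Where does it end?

Ab3 up an augmented seventh → G#4 (12 semitones).
A diminished fifth down from G#4 is C##4.
C##4 up a major second → D##4 (2 semitones).

D##4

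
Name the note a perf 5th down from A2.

The fifth takes the letter from A down to D.
A perfect fifth spans 7 semitones, so from A2 the target pitch is D2.

D2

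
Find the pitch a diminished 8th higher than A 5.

An octave keeps the letter name A, an octave up from A.
Moving 11 semitones up from A5 (the size of a diminished octave) reaches Ab6.

A-flat 6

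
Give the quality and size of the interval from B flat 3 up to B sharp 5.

AA15

B to B is the same letter name, plus 2 octaves: a fifteenth.
A perfect fifteenth would be 24 semitones; Bb3 to B#5 is 26, two semitones wider, so the interval is doubly augmented.
(Equivalently, a compound doubly augmented octave: a doubly augmented octave plus an octave.)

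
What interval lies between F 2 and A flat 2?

m3

F to A spans three letter names (F-G-A), so the interval is some kind of third.
F2 to Ab2 is 3 semitones, a half step short of the major third (4), so this is minor.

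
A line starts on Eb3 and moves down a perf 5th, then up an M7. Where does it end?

A perfect fifth down from Eb3 is Ab2.
Up a major seventh from Ab2: G3 (11 semitones up).

G3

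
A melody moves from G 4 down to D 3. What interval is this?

Descending from G4 to D3 is the same interval as ascending D3 to G4.
D to G spans four letter names (D-E-F-G), plus an octave: an eleventh.
Counting semitones, D3→G4 is 17, which is the perfect eleventh.
(Equivalently, a compound perfect fourth: a perfect fourth plus an octave.)

perfect eleventh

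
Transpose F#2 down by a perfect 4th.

The fourth takes the letter from F down to C.
A perfect fourth is 5 semitones; 5 semitones down from F#2 gives C#2.

C#2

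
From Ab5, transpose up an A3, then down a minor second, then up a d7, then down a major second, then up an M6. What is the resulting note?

An augmented third up from Ab5 is C#6.
Down a minor second from C#6: B#5 (1 semitone down).
Up a diminished seventh from B#5: A6 (9 semitones up).
A major second down from A6 is G6.
A major sixth up from G6 is E7.

E7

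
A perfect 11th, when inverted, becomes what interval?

First reduce the compound perfect eleventh to its simple form, a perfect fourth.
The rule of nine gives the new number: 9 − 4 = 5, so a fourth becomes a fifth.
Quality inverts too: perfect stays perfect. That makes the inversion a perfect fifth.

perfect fifth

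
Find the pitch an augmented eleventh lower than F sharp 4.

Four letters down from F (plus an octave) reaches C.
Moving 18 semitones down from F#4 (the size of an augmented eleventh) reaches C3.

C 3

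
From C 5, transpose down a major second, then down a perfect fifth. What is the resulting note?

E flat 4

Down a major second from C5: Bb4 (2 semitones down).
Bb4 down a perfect fifth → Eb4 (7 semitones).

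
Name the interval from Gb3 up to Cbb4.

diminished fourth

G to C spans four letter names (G-A-B-C), so the interval is some kind of fourth.
The perfect fourth is 5 semitones; here we have 4, one semitone narrower: diminished.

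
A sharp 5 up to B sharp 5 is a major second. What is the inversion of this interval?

minor 7th

The rule of nine gives the new number: 9 − 2 = 7, so a second becomes a seventh.
Quality inverts too: major becomes minor. That makes the inversion a minor seventh.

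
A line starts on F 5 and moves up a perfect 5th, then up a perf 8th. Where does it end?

C 7

F5 up a perfect fifth → C6 (7 semitones).
A perfect octave up from C6 is C7.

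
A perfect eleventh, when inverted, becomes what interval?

perfect 5th

First reduce the compound perfect eleventh to its simple form, a perfect fourth.
Interval numbers invert to sum to nine: 4 + 5 = 9, so a fourth inverts to a fifth.
And perfect stays perfect under inversion, so we get a perfect fifth.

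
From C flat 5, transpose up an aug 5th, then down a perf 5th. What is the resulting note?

Cb5 up an augmented fifth → G5 (8 semitones).
A perfect fifth down from G5 is C5.

C 5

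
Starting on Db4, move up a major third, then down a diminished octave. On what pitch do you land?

F#3

Up a major third from Db4: F4 (4 semitones up).
A diminished octave down from F4 is F#3.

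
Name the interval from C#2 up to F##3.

augmented eleventh

C to F spans four letter names (C-D-E-F), plus an octave: an eleventh.
C#2 to F##3 spans 18 semitones — one semitone wider than the perfect eleventh (17) — giving an augmented eleventh.
(Equivalently, a compound augmented fourth: an augmented fourth plus an octave.)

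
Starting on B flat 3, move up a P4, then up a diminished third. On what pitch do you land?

G double-flat 4

Bb3 up a perfect fourth → Eb4 (5 semitones).
A diminished third up from Eb4 is Gbb4.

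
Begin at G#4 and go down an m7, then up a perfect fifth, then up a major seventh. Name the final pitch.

Down a minor seventh from G#4: A#3 (10 semitones down).
Up a perfect fifth from A#3: E#4 (7 semitones up).
E#4 up a major seventh → D##5 (11 semitones).

D##5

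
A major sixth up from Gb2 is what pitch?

Counting six letter names up from G lands on E.
Moving 9 semitones up from Gb2 (the size of a major sixth) reaches Eb3.

Eb3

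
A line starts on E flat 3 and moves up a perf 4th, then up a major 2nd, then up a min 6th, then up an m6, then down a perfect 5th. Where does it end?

A double-flat 4

Up a perfect fourth from Eb3: Ab3 (5 semitones up).
A major second up from Ab3 is Bb3.
Bb3 up a minor sixth → Gb4 (8 semitones).
Gb4 up a minor sixth → Ebb5 (8 semitones).
Ebb5 down a perfect fifth → Abb4 (7 semitones).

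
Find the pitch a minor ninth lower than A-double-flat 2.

G-flat 1

Counting two letter names plus an octave down from A lands on G.
A minor ninth spans 13 semitones, so from Abb2 the target pitch is Gb1.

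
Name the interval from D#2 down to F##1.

Descending from D#2 to F##1 is the same interval as ascending F##1 to D#2.
F to D spans six letter names (F-G-A-B-C-D): a sixth.
F##1 to D#2 is 8 semitones, a half step short of the major sixth (9), so this is minor.

minor sixth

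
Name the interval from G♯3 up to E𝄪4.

augmented sixth

G to E spans six letter names (G-A-B-C-D-E), so the interval is some kind of sixth.
The major sixth is 9 semitones; here we have 10, one semitone wider: augmented.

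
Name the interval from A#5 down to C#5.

Descending from A#5 to C#5 is the same interval as ascending C#5 to A#5.
C to A spans six letter names (C-D-E-F-G-A) — that makes it a sixth of some quality.
The major sixth spans 9 semitones, and C#5 to A#5 is exactly 9 semitones — so this is a major sixth.

M6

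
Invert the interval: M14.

First reduce the compound major fourteenth to its simple form, a major seventh.
Interval numbers invert to sum to nine: 7 + 2 = 9, so a seventh inverts to a second.
Quality inverts too: major becomes minor. That makes the inversion a minor second.

minor 2nd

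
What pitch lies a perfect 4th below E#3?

Four letter names down from E: B.
A perfect fourth spans 5 semitones, so from E#3 the target pitch is B#2.

B#2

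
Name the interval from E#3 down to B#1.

Descending from E#3 to B#1 is the same interval as ascending B#1 to E#3.
B to E spans four letter names (B-C-D-E), plus an octave, so the interval is some kind of eleventh.
The perfect eleventh spans 17 semitones, and B#1 to E#3 is exactly 17 semitones — so this is a perfect eleventh.
(Equivalently, a compound perfect fourth: a perfect fourth plus an octave.)

perfect eleventh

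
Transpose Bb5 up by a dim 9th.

Cbb7

Two letters up from B (plus an octave) reaches C.
A diminished ninth is 12 semitones; 12 semitones up from Bb5 gives Cbb7.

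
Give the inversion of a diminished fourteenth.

First reduce the compound diminished fourteenth to its simple form, a diminished seventh.
The rule of nine gives the new number: 9 − 7 = 2, so a seventh becomes a second.
Quality inverts too: diminished becomes augmented. That makes the inversion an augmented second.

augmented 2nd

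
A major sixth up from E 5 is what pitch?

C-sharp 6

The sixth takes the letter from E up to C.
Moving 9 semitones up from E5 (the size of a major sixth) reaches C#6.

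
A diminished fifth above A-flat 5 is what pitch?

Five letter names up from A: E.
Moving 6 semitones up from Ab5 (the size of a diminished fifth) reaches Ebb6.

E-double-flat 6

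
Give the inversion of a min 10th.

M6

First reduce the compound minor tenth to its simple form, a minor third.
The rule of nine gives the new number: 9 − 3 = 6, so a third becomes a sixth.
The quality also flips — minor becomes major — giving a major sixth.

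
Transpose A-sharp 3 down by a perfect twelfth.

D-sharp 2

The twelfth's letter: A down five letter names plus an octave → D.
A perfect twelfth spans 19 semitones, so from A#3 the target pitch is D#2.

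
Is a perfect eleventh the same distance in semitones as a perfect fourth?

A perfect eleventh is 17 semitones but a perfect fourth is 5 semitones — different sizes.

No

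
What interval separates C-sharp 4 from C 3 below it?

augmented octave

Descending from C#4 to C3 is the same interval as ascending C3 to C#4.
C to C is the same letter name, plus an octave: an octave.
C3 to C#4 spans 13 semitones — one semitone wider than the perfect octave (12) — giving an augmented octave.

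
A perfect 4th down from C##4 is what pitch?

Counting four letter names down from C lands on G.
Moving 5 semitones down from C##4 (the size of a perfect fourth) reaches G##3.

G##3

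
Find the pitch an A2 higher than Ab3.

B3

Two letter names up from A: B.
An augmented second spans 3 semitones, so from Ab3 the target pitch is B3.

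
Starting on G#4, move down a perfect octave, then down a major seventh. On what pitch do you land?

A2

A perfect octave down from G#4 is G#3.
Down a major seventh from G#3: A2 (11 semitones down).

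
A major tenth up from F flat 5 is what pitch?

Three letters up from F (plus an octave) reaches A.
A major tenth is 16 semitones; 16 semitones up from Fb5 gives Ab6.

A flat 6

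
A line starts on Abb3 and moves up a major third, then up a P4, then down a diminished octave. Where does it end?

F3

Abb3 up a major third → Cb4 (4 semitones).
Cb4 up a perfect fourth → Fb4 (5 semitones).
A diminished octave down from Fb4 is F3.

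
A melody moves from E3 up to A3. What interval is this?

perfect 4th

E to A spans four letter names (E-F-G-A), so the interval is some kind of fourth.
The perfect fourth spans 5 semitones, and E3 to A3 is exactly 5 semitones — so this is a perfect fourth.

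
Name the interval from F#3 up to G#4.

M9

F to G spans two letter names (F-G), plus an octave, so the interval is some kind of ninth.
F#3 to G#4 is 14 semitones, matching the major ninth exactly, so the quality is major.
(Equivalently, a compound major second: a major second plus an octave.)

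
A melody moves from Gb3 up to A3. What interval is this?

G to A spans two letter names (G-A), so the interval is some kind of second.
A major second would be 2 semitones; Gb3 to A3 is 3, one semitone wider, so the interval is augmented.

augmented second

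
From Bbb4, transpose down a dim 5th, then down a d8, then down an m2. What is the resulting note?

Bbb4 down a diminished fifth → Eb4 (6 semitones).
Eb4 down a diminished octave → E3 (11 semitones).
Down a minor second from E3: D#3 (1 semitone down).

D#3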